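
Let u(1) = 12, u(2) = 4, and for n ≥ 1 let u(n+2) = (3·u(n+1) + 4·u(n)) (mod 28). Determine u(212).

Listing terms: u(1) = 12, u(2) = 4, u(3) = 4, u(4) = 0, u(5) = 16, u(6) = 20, u(7) = 12, u(8) = 4.
Since (u(7), u(8)) = (u(1), u(2)) = (12, 4) (two consecutive terms determine the rest), the sequence is periodic with period 6.
So u(212) = u(1 + ((212-1) mod 6)) = u(2) = 4.

4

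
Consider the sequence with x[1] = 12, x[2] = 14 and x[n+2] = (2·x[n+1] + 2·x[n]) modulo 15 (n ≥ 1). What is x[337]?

12

We have x[1] = 12,  x[2] = 14,  x[3] = 7,  x[4] = 12,  x[5] = 8,  x[6] = 10,  x[7] = 6,  x[8] = 2,  x[9] = 1,  x[10] = 6,  x[11] = 14,  x[12] = 10,  x[13] = 3,  x[14] = 11,  x[15] = 13,  x[16] = 3,  x[17] = 2,  x[18] = 10,  x[19] = 9,  x[20] = 8,  x[21] = 4,  x[22] = 9,  x[23] = 11,  x[24] = 10,  x[25] = 12,  x[26] = 14.
Since (x[25], x[26]) = (x[1], x[2]) = (12, 14) (two consecutive terms determine the rest), the sequence is periodic with period 24.
(337 - 1) mod 24 = 0, so x[337] = x[1] = 12.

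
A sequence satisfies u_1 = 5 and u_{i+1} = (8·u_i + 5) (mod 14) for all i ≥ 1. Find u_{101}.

Computing terms: u_1 = 5; u_2 = 3; u_3 = 1; u_4 = 13; u_5 = 11; u_6 = 9; u_7 = 7; u_8 = 5.
The sequence repeats with period 7.
So u_{101} = u_{1 + ((101-1) mod 7)} = u_3 = 1.

1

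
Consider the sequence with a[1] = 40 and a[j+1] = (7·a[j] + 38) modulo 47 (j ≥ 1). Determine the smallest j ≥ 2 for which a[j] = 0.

a[1] = 40, a[2] = 36, a[3] = 8, a[4] = 0, a[5] = 38, a[6] = 22, a[7] = 4, a[8] = 19, a[9] = 30, a[10] = 13, a[11] = 35, a[12] = 1, a[13] = 45, a[14] = 24, a[15] = 18, a[16] = 23, a[17] = 11, a[18] = 21, a[19] = 44, a[20] = 17, a[21] = 16, a[22] = 9, a[23] = 7, a[24] = 40.
Since a[24] = a[1] = 40, the sequence is periodic with period 23.
The value 0 first appears (with j ≥ 2) at a[4].

4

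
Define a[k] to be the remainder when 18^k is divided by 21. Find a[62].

a[1] = 18,  a[2] = 9,  a[3] = 15,  a[4] = 18.
The sequence repeats with period 3.
So a[62] = a[1 + ((62-1) mod 3)] = a[2] = 9.

9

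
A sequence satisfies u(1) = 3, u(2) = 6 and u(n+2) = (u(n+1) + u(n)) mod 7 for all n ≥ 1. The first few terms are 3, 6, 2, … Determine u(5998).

Listing terms: u(1) = 3, u(2) = 6, u(3) = 2, u(4) = 1, u(5) = 3, u(6) = 4, u(7) = 0, u(8) = 4, u(9) = 4, u(10) = 1, u(11) = 5, u(12) = 6, u(13) = 4, u(14) = 3, u(15) = 0, u(16) = 3, u(17) = 3, u(18) = 6.
Since (u(17), u(18)) = (u(1), u(2)) = (3, 6) (two consecutive terms determine the rest), the sequence is periodic with period 16.
(5998 - 1) mod 16 = 13, so u(5998) = u(14) = 3.

3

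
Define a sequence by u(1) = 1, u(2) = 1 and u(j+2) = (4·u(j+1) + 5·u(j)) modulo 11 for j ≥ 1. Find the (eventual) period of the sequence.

Listing terms: u(1) = 1,  u(2) = 1,  u(3) = 9,  u(4) = 8,  u(5) = 0,  u(6) = 7,  u(7) = 6,  u(8) = 4,  u(9) = 2,  u(10) = 6,  u(11) = 1,  u(12) = 1.
Since (u(11), u(12)) = (u(1), u(2)) = (1, 1) (two consecutive terms determine the rest), the sequence is periodic with period 10.

10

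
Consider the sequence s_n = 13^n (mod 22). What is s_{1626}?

Listing terms: s_1 = 13, s_2 = 15, s_3 = 19, s_4 = 5, s_5 = 21, s_6 = 9, s_7 = 7, s_8 = 3, s_9 = 17, s_{10} = 1, s_{11} = 13.
The sequence repeats with period 10.
(1626 - 1) mod 10 = 5, so s_{1626} = s_6 = 9.

9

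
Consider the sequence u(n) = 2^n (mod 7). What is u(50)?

4

Computing terms: u(0) = 1, u(1) = 2, u(2) = 4, u(3) = 1.
Since u(3) = u(0) = 1, the sequence is periodic with period 3.
(50 - 0) mod 3 = 2, so u(50) = u(2) = 4.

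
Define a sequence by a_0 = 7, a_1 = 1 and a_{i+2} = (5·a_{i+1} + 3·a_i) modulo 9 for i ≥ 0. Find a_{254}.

Listing terms: a_0 = 7, a_1 = 1, a_2 = 8, a_3 = 7, a_4 = 5, a_5 = 1, a_6 = 2, a_7 = 4, a_8 = 8, a_9 = 7.
Since (a_8, a_9) = (a_2, a_3) = (8, 7) (two consecutive terms determine the rest), the sequence is eventually periodic: after a pre-period of length 2 it cycles with period 6.
For i ≥ 2, a_i depends only on (i - 2) mod 6. (254 - 2) mod 6 = 0, so a_{254} = a_2 = 8.

8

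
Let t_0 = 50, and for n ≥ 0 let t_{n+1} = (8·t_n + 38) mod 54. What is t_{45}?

t_0 = 50, t_1 = 6, t_2 = 32, t_3 = 24, t_4 = 14, t_5 = 42, t_6 = 50.
The sequence repeats with period 6.
(45 - 0) mod 6 = 3, so t_{45} = t_3 = 24.

24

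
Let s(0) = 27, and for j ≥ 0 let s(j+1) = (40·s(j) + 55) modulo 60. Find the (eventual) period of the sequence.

Computing terms: s(0) = 27, s(1) = 55, s(2) = 35, s(3) = 15, s(4) = 55.
Since s(4) = s(1) = 55, the sequence is eventually periodic: after a pre-period of length 1 it cycles with period 3.

3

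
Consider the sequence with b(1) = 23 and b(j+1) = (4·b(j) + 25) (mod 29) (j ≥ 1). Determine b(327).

b(1) = 23; b(2) = 1; b(3) = 0; b(4) = 25; b(5) = 9; b(6) = 3; b(7) = 8; b(8) = 28; b(9) = 21; b(10) = 22; b(11) = 26; b(12) = 13; b(13) = 19; b(14) = 14; b(15) = 23.
The sequence repeats with period 14.
(327 - 1) mod 14 = 4, so b(327) = b(5) = 9.

9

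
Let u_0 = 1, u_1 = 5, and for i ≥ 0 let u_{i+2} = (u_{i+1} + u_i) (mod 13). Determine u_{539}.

8

u_0 = 1; u_1 = 5; u_2 = 6; u_3 = 11; u_4 = 4; u_5 = 2; u_6 = 6; u_7 = 8; u_8 = 1; u_9 = 9; u_{10} = 10; u_{11} = 6; u_{12} = 3; u_{13} = 9; u_{14} = 12; u_{15} = 8; u_{16} = 7; u_{17} = 2; u_{18} = 9; u_{19} = 11; u_{20} = 7; u_{21} = 5; u_{22} = 12; u_{23} = 4; u_{24} = 3; u_{25} = 7; u_{26} = 10; u_{27} = 4; u_{28} = 1; u_{29} = 5.
Since (u_{28}, u_{29}) = (u_0, u_1) = (1, 5) (two consecutive terms determine the rest), the sequence is periodic with period 28.
So u_{539} = u_{0 + ((539-0) mod 28)} = u_7 = 8.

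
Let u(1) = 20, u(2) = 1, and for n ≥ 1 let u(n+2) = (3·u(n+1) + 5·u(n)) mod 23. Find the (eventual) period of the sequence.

u(1) = 20,  u(2) = 1,  u(3) = 11,  u(4) = 15,  u(5) = 8,  u(6) = 7,  u(7) = 15,  u(8) = 11,  u(9) = 16,  u(10) = 11,  u(11) = 21,  u(12) = 3,  u(13) = 22,  u(14) = 12,  u(15) = 8,  u(16) = 15,  u(17) = 16,  u(18) = 8,  u(19) = 12,  u(20) = 7,  u(21) = 12,  u(22) = 2,  u(23) = 20,  u(24) = 1.
The sequence repeats with period 22.

22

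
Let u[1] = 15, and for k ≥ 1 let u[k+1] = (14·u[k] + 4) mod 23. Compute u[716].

We have u[1] = 15,  u[2] = 7,  u[3] = 10,  u[4] = 6,  u[5] = 19,  u[6] = 17,  u[7] = 12,  u[8] = 11,  u[9] = 20,  u[10] = 8,  u[11] = 1,  u[12] = 18,  u[13] = 3,  u[14] = 0,  u[15] = 4,  u[16] = 14,  u[17] = 16,  u[18] = 21,  u[19] = 22,  u[20] = 13,  u[21] = 2,  u[22] = 9,  u[23] = 15.
The sequence repeats with period 22.
(716 - 1) mod 22 = 11, so u[716] = u[12] = 18.

18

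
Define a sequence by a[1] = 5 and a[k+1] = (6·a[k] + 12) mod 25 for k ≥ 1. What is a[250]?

3

Listing terms: a[1] = 5,  a[2] = 17,  a[3] = 14,  a[4] = 21,  a[5] = 13,  a[6] = 15,  a[7] = 2,  a[8] = 24,  a[9] = 6,  a[10] = 23,  a[11] = 0,  a[12] = 12,  a[13] = 9,  a[14] = 16,  a[15] = 8,  a[16] = 10,  a[17] = 22,  a[18] = 19,  a[19] = 1,  a[20] = 18,  a[21] = 20,  a[22] = 7,  a[23] = 4,  a[24] = 11,  a[25] = 3,  a[26] = 5.
The sequence repeats with period 25.
(250 - 1) mod 25 = 24, so a[250] = a[25] = 3.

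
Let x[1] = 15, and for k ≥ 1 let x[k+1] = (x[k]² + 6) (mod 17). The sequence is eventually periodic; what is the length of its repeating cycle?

5

We have x[1] = 15, x[2] = 10, x[3] = 4, x[4] = 5, x[5] = 14, x[6] = 15.
The sequence repeats with period 5.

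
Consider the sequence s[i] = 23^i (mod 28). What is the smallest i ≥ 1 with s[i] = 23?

1

Computing terms: s[0] = 1; s[1] = 23; s[2] = 25; s[3] = 15; s[4] = 9; s[5] = 11; s[6] = 1.
The sequence repeats with period 6.
The value 23 first appears (with i ≥ 1) at s[1].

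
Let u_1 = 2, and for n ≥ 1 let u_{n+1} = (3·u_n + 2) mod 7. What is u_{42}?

0

Listing terms: u_1 = 2; u_2 = 1; u_3 = 5; u_4 = 3; u_5 = 4; u_6 = 0; u_7 = 2.
Since u_7 = u_1 = 2, the sequence is periodic with period 6.
(42 - 1) mod 6 = 5, so u_{42} = u_6 = 0.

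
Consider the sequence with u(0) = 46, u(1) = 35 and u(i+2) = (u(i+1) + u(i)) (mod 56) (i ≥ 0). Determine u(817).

35

Computing terms: u(0) = 46,  u(1) = 35,  u(2) = 25,  u(3) = 4,  u(4) = 29,  u(5) = 33,  u(6) = 6,  u(7) = 39,  u(8) = 45,  u(9) = 28,  u(10) = 17,  u(11) = 45,  u(12) = 6,  u(13) = 51,  u(14) = 1,  u(15) = 52,  u(16) = 53,  u(17) = 49,  u(18) = 46,  u(19) = 39,  u(20) = 29,  u(21) = 12,  u(22) = 41,  u(23) = 53,  u(24) = 38,  u(25) = 35,  u(26) = 17,  u(27) = 52,  u(28) = 13,  u(29) = 9,  u(30) = 22,  u(31) = 31,  u(32) = 53,  u(33) = 28,  u(34) = 25,  u(35) = 53,  u(36) = 22,  u(37) = 19,  u(38) = 41,  u(39) = 4,  u(40) = 45,  u(41) = 49,  u(42) = 38,  u(43) = 31,  u(44) = 13,  u(45) = 44,  u(46) = 1,  u(47) = 45,  u(48) = 46,  u(49) = 35.
The sequence repeats with period 48.
So u(817) = u(0 + ((817-0) mod 48)) = u(1) = 35.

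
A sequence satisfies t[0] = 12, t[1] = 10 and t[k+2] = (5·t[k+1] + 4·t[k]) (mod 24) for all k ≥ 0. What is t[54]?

Listing terms: t[0] = 12,  t[1] = 10,  t[2] = 2,  t[3] = 2,  t[4] = 18,  t[5] = 2,  t[6] = 10,  t[7] = 10,  t[8] = 18,  t[9] = 10,  t[10] = 2.
Since (t[9], t[10]) = (t[1], t[2]) = (10, 2) (two consecutive terms determine the rest), the sequence is eventually periodic: after a pre-period of length 1 it cycles with period 8.
For k ≥ 1, t[k] depends only on (k - 1) mod 8. (54 - 1) mod 8 = 5, so t[54] = t[6] = 10.

10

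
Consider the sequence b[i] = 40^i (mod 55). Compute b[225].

b[0] = 1, b[1] = 40, b[2] = 5, b[3] = 35, b[4] = 25, b[5] = 10, b[6] = 15, b[7] = 50, b[8] = 20, b[9] = 30, b[10] = 45, b[11] = 40.
Since b[11] = b[1] = 40, the sequence is eventually periodic: after a pre-period of length 1 it cycles with period 10.
For i ≥ 1, b[i] depends only on (i - 1) mod 10. (225 - 1) mod 10 = 4, so b[225] = b[5] = 10.

10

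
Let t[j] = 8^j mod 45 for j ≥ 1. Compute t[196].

We have t[1] = 8,  t[2] = 19,  t[3] = 17,  t[4] = 1,  t[5] = 8.
Since t[5] = t[1] = 8, the sequence is periodic with period 4.
So t[196] = t[1 + ((196-1) mod 4)] = t[4] = 1.

1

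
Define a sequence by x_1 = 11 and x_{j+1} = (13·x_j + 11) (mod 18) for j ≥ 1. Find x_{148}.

Computing terms: x_1 = 11, x_2 = 10, x_3 = 15, x_4 = 8, x_5 = 7, x_6 = 12, x_7 = 5, x_8 = 4, x_9 = 9, x_{10} = 2, x_{11} = 1, x_{12} = 6, x_{13} = 17, x_{14} = 16, x_{15} = 3, x_{16} = 14, x_{17} = 13, x_{18} = 0, x_{19} = 11.
Since x_{19} = x_1 = 11, the sequence is periodic with period 18.
So x_{148} = x_{1 + ((148-1) mod 18)} = x_4 = 8.

8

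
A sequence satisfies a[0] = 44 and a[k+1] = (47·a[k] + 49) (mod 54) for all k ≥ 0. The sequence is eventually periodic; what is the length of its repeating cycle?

6

Listing terms: a[0] = 44; a[1] = 11; a[2] = 26; a[3] = 29; a[4] = 8; a[5] = 47; a[6] = 44.
The sequence repeats with period 6.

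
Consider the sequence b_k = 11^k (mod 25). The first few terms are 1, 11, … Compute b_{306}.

11

We have b_0 = 1,  b_1 = 11,  b_2 = 21,  b_3 = 6,  b_4 = 16,  b_5 = 1.
The sequence repeats with period 5.
So b_{306} = b_{0 + ((306-0) mod 5)} = b_1 = 11.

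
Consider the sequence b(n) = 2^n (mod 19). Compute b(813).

8

We have b(1) = 2; b(2) = 4; b(3) = 8; b(4) = 16; b(5) = 13; b(6) = 7; b(7) = 14; b(8) = 9; b(9) = 18; b(10) = 17; b(11) = 15; b(12) = 11; b(13) = 3; b(14) = 6; b(15) = 12; b(16) = 5; b(17) = 10; b(18) = 1; b(19) = 2.
Since b(19) = b(1) = 2, the sequence is periodic with period 18.
(813 - 1) mod 18 = 2, so b(813) = b(3) = 8.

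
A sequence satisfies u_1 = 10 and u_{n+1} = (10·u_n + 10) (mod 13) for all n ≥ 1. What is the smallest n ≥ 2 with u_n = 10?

u_1 = 10; u_2 = 6; u_3 = 5; u_4 = 8; u_5 = 12; u_6 = 0; u_7 = 10.
The sequence repeats with period 6.
The value 10 next appears (with n ≥ 2) at u_7.

7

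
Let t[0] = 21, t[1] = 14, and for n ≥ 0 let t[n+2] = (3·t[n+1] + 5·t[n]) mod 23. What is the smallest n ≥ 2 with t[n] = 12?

9

Listing terms: t[0] = 21, t[1] = 14, t[2] = 9, t[3] = 5, t[4] = 14, t[5] = 21, t[6] = 18, t[7] = 21, t[8] = 15, t[9] = 12, t[10] = 19, t[11] = 2, t[12] = 9, t[13] = 14, t[14] = 18, t[15] = 9, t[16] = 2, t[17] = 5, t[18] = 2, t[19] = 8, t[20] = 11, t[21] = 4, t[22] = 21, t[23] = 14.
The sequence repeats with period 22.
The value 12 first appears (with n ≥ 2) at t[9].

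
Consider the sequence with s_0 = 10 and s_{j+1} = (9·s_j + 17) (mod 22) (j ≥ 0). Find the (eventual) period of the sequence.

We have s_0 = 10, s_1 = 19, s_2 = 12, s_3 = 15, s_4 = 20, s_5 = 21, s_6 = 8, s_7 = 1, s_8 = 4, s_9 = 9, s_{10} = 10.
Since s_{10} = s_0 = 10, the sequence is periodic with period 10.

10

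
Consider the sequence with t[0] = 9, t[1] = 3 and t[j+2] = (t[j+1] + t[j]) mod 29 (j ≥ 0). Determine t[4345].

Listing terms: t[0] = 9,  t[1] = 3,  t[2] = 12,  t[3] = 15,  t[4] = 27,  t[5] = 13,  t[6] = 11,  t[7] = 24,  t[8] = 6,  t[9] = 1,  t[10] = 7,  t[11] = 8,  t[12] = 15,  t[13] = 23,  t[14] = 9,  t[15] = 3.
The sequence repeats with period 14.
So t[4345] = t[0 + ((4345-0) mod 14)] = t[5] = 13.

13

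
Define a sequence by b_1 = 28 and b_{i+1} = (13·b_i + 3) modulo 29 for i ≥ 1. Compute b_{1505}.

b_1 = 28,  b_2 = 19,  b_3 = 18,  b_4 = 5,  b_5 = 10,  b_6 = 17,  b_7 = 21,  b_8 = 15,  b_9 = 24,  b_{10} = 25,  b_{11} = 9,  b_{12} = 4,  b_{13} = 26,  b_{14} = 22,  b_{15} = 28.
Since b_{15} = b_1 = 28, the sequence is periodic with period 14.
(1505 - 1) mod 14 = 6, so b_{1505} = b_7 = 21.

21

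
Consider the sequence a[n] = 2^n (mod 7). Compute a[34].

Computing terms: a[0] = 1,  a[1] = 2,  a[2] = 4,  a[3] = 1.
The sequence repeats with period 3.
(34 - 0) mod 3 = 1, so a[34] = a[1] = 2.

2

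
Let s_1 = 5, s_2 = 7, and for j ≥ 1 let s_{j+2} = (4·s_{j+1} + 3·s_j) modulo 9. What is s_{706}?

4

We have s_1 = 5, s_2 = 7, s_3 = 7, s_4 = 4, s_5 = 1, s_6 = 7, s_7 = 4.
Since (s_6, s_7) = (s_3, s_4) = (7, 4) (two consecutive terms determine the rest), the sequence is eventually periodic: after a pre-period of length 2 it cycles with period 3.
For j ≥ 3, s_j depends only on (j - 3) mod 3. (706 - 3) mod 3 = 1, so s_{706} = s_4 = 4.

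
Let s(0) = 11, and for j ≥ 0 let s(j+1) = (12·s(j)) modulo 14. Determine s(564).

s(0) = 11; s(1) = 6; s(2) = 2; s(3) = 10; s(4) = 8; s(5) = 12; s(6) = 4; s(7) = 6.
Since s(7) = s(1) = 6, the sequence is eventually periodic: after a pre-period of length 1 it cycles with period 6.
For j ≥ 1, s(j) depends only on (j - 1) mod 6. (564 - 1) mod 6 = 5, so s(564) = s(6) = 4.

4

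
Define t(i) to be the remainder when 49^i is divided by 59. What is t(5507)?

20

Listing terms: t(1) = 49,  t(2) = 41,  t(3) = 3,  t(4) = 29,  t(5) = 5,  t(6) = 9,  t(7) = 28,  t(8) = 15,  t(9) = 27,  t(10) = 25,  t(11) = 45,  t(12) = 22,  t(13) = 16,  t(14) = 17,  t(15) = 7,  t(16) = 48,  t(17) = 51,  t(18) = 21,  t(19) = 26,  t(20) = 35,  t(21) = 4,  t(22) = 19,  t(23) = 46,  t(24) = 12,  t(25) = 57,  t(26) = 20,  t(27) = 36,  t(28) = 53,  t(29) = 1,  t(30) = 49.
Since t(30) = t(1) = 49, the sequence is periodic with period 29.
(5507 - 1) mod 29 = 25, so t(5507) = t(26) = 20.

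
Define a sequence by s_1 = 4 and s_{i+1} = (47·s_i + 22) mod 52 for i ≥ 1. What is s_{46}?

2

Listing terms: s_1 = 4; s_2 = 2; s_3 = 12; s_4 = 14; s_5 = 4.
The sequence repeats with period 4.
So s_{46} = s_{1 + ((46-1) mod 4)} = s_2 = 2.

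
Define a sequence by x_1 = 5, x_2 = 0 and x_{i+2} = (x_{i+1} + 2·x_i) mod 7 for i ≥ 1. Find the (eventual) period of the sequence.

6

We have x_1 = 5; x_2 = 0; x_3 = 3; x_4 = 3; x_5 = 2; x_6 = 1; x_7 = 5; x_8 = 0.
Since (x_7, x_8) = (x_1, x_2) = (5, 0) (two consecutive terms determine the rest), the sequence is periodic with period 6.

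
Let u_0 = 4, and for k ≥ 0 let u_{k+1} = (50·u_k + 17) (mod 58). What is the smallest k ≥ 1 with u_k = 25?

9

Listing terms: u_0 = 4,  u_1 = 43,  u_2 = 21,  u_3 = 23,  u_4 = 7,  u_5 = 19,  u_6 = 39,  u_7 = 53,  u_8 = 57,  u_9 = 25,  u_{10} = 49,  u_{11} = 31,  u_{12} = 1,  u_{13} = 9,  u_{14} = 3,  u_{15} = 51,  u_{16} = 15,  u_{17} = 13,  u_{18} = 29,  u_{19} = 17,  u_{20} = 55,  u_{21} = 41,  u_{22} = 37,  u_{23} = 11,  u_{24} = 45,  u_{25} = 5,  u_{26} = 35,  u_{27} = 27,  u_{28} = 33,  u_{29} = 43.
Since u_{29} = u_1 = 43, the sequence is eventually periodic: after a pre-period of length 1 it cycles with period 28.
The value 25 first appears (with k ≥ 1) at u_9.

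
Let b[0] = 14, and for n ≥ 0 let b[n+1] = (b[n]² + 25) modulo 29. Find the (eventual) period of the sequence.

Computing terms: b[0] = 14,  b[1] = 18,  b[2] = 1,  b[3] = 26,  b[4] = 5,  b[5] = 21,  b[6] = 2,  b[7] = 0,  b[8] = 25,  b[9] = 12,  b[10] = 24,  b[11] = 21.
Since b[11] = b[5] = 21, the sequence is eventually periodic: after a pre-period of length 5 it cycles with period 6.

6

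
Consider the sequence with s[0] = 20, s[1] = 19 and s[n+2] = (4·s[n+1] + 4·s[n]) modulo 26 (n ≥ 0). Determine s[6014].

18

We have s[0] = 20, s[1] = 19, s[2] = 0, s[3] = 24, s[4] = 18, s[5] = 12, s[6] = 16, s[7] = 8, s[8] = 18, s[9] = 0, s[10] = 20, s[11] = 2, s[12] = 10, s[13] = 22, s[14] = 24, s[15] = 2, s[16] = 0, s[17] = 8, s[18] = 6, s[19] = 4, s[20] = 14, s[21] = 20, s[22] = 6, s[23] = 0, s[24] = 24.
Since (s[23], s[24]) = (s[2], s[3]) = (0, 24) (two consecutive terms determine the rest), the sequence is eventually periodic: after a pre-period of length 2 it cycles with period 21.
For n ≥ 2, s[n] depends only on (n - 2) mod 21. (6014 - 2) mod 21 = 6, so s[6014] = s[8] = 18.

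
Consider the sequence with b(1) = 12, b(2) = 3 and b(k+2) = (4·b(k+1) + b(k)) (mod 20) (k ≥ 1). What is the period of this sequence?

20

Listing terms: b(1) = 12, b(2) = 3, b(3) = 4, b(4) = 19, b(5) = 0, b(6) = 19, b(7) = 16, b(8) = 3, b(9) = 8, b(10) = 15, b(11) = 8, b(12) = 7, b(13) = 16, b(14) = 11, b(15) = 0, b(16) = 11, b(17) = 4, b(18) = 7, b(19) = 12, b(20) = 15, b(21) = 12, b(22) = 3.
Since (b(21), b(22)) = (b(1), b(2)) = (12, 3) (two consecutive terms determine the rest), the sequence is periodic with period 20.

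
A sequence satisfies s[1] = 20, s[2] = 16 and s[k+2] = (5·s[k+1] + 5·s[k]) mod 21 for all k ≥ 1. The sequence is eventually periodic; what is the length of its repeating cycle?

24

s[1] = 20,  s[2] = 16,  s[3] = 12,  s[4] = 14,  s[5] = 4,  s[6] = 6,  s[7] = 8,  s[8] = 7,  s[9] = 12,  s[10] = 11,  s[11] = 10,  s[12] = 0,  s[13] = 8,  s[14] = 19,  s[15] = 9,  s[16] = 14,  s[17] = 10,  s[18] = 15,  s[19] = 20,  s[20] = 7,  s[21] = 9,  s[22] = 17,  s[23] = 4,  s[24] = 0,  s[25] = 20,  s[26] = 16.
The sequence repeats with period 24.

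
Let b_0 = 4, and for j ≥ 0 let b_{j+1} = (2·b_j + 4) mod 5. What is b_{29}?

2

Computing terms: b_0 = 4, b_1 = 2, b_2 = 3, b_3 = 0, b_4 = 4.
Since b_4 = b_0 = 4, the sequence is periodic with period 4.
(29 - 0) mod 4 = 1, so b_{29} = b_1 = 2.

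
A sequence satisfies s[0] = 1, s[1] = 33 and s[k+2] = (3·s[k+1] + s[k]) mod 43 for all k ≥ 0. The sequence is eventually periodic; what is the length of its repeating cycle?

42

We have s[0] = 1; s[1] = 33; s[2] = 14; s[3] = 32; s[4] = 24; s[5] = 18; s[6] = 35; s[7] = 37; s[8] = 17; s[9] = 2; s[10] = 23; s[11] = 28; s[12] = 21; s[13] = 5; s[14] = 36; s[15] = 27; s[16] = 31; s[17] = 34; s[18] = 4; s[19] = 3; s[20] = 13; s[21] = 42; s[22] = 10; s[23] = 29; s[24] = 11; s[25] = 19; s[26] = 25; s[27] = 8; s[28] = 6; s[29] = 26; s[30] = 41; s[31] = 20; s[32] = 15; s[33] = 22; s[34] = 38; s[35] = 7; s[36] = 16; s[37] = 12; s[38] = 9; s[39] = 39; s[40] = 40; s[41] = 30; s[42] = 1; s[43] = 33.
Since (s[42], s[43]) = (s[0], s[1]) = (1, 33) (two consecutive terms determine the rest), the sequence is periodic with period 42.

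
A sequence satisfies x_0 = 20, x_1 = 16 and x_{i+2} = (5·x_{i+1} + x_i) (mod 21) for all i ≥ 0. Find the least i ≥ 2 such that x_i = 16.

Computing terms: x_0 = 20; x_1 = 16; x_2 = 16; x_3 = 12; x_4 = 13; x_5 = 14; x_6 = 20; x_7 = 9; x_8 = 2; x_9 = 19; x_{10} = 13; x_{11} = 0; x_{12} = 13; x_{13} = 2; x_{14} = 2; x_{15} = 12; x_{16} = 20; x_{17} = 7; x_{18} = 13; x_{19} = 9; x_{20} = 16; x_{21} = 5; x_{22} = 20; x_{23} = 0; x_{24} = 20; x_{25} = 16.
The sequence repeats with period 24.
The value 16 first appears (with i ≥ 2) at x_2.

2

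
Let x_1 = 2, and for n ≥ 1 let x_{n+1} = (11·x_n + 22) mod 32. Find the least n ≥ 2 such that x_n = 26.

3

Listing terms: x_1 = 2, x_2 = 12, x_3 = 26, x_4 = 20, x_5 = 18, x_6 = 28, x_7 = 10, x_8 = 4, x_9 = 2.
Since x_9 = x_1 = 2, the sequence is periodic with period 8.
The value 26 first appears (with n ≥ 2) at x_3.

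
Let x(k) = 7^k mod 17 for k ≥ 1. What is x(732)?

x(1) = 7, x(2) = 15, x(3) = 3, x(4) = 4, x(5) = 11, x(6) = 9, x(7) = 12, x(8) = 16, x(9) = 10, x(10) = 2, x(11) = 14, x(12) = 13, x(13) = 6, x(14) = 8, x(15) = 5, x(16) = 1, x(17) = 7.
The sequence repeats with period 16.
So x(732) = x(1 + ((732-1) mod 16)) = x(12) = 13.

13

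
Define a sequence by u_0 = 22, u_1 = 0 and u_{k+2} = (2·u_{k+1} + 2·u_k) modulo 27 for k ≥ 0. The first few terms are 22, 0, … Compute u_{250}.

u_0 = 22,  u_1 = 0,  u_2 = 17,  u_3 = 7,  u_4 = 21,  u_5 = 2,  u_6 = 19,  u_7 = 15,  u_8 = 14,  u_9 = 4,  u_{10} = 9,  u_{11} = 26,  u_{12} = 16,  u_{13} = 3,  u_{14} = 11,  u_{15} = 1,  u_{16} = 24,  u_{17} = 23,  u_{18} = 13,  u_{19} = 18,  u_{20} = 8,  u_{21} = 25,  u_{22} = 12,  u_{23} = 20,  u_{24} = 10,  u_{25} = 6,  u_{26} = 5,  u_{27} = 22,  u_{28} = 0.
The sequence repeats with period 27.
(250 - 0) mod 27 = 7, so u_{250} = u_7 = 15.

15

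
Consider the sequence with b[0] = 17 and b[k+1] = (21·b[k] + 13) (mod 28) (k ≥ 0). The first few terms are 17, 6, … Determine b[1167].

20

b[0] = 17, b[1] = 6, b[2] = 27, b[3] = 20, b[4] = 13, b[5] = 6.
Since b[5] = b[1] = 6, the sequence is eventually periodic: after a pre-period of length 1 it cycles with period 4.
For k ≥ 1, b[k] depends only on (k - 1) mod 4. (1167 - 1) mod 4 = 2, so b[1167] = b[3] = 20.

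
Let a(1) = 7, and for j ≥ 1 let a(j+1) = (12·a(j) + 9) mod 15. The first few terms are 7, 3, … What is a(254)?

Computing terms: a(1) = 7,  a(2) = 3,  a(3) = 0,  a(4) = 9,  a(5) = 12,  a(6) = 3.
Since a(6) = a(2) = 3, the sequence is eventually periodic: after a pre-period of length 1 it cycles with period 4.
For j ≥ 2, a(j) depends only on (j - 2) mod 4. (254 - 2) mod 4 = 0, so a(254) = a(2) = 3.

3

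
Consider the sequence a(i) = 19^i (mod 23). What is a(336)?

Listing terms: a(0) = 1, a(1) = 19, a(2) = 16, a(3) = 5, a(4) = 3, a(5) = 11, a(6) = 2, a(7) = 15, a(8) = 9, a(9) = 10, a(10) = 6, a(11) = 22, a(12) = 4, a(13) = 7, a(14) = 18, a(15) = 20, a(16) = 12, a(17) = 21, a(18) = 8, a(19) = 14, a(20) = 13, a(21) = 17, a(22) = 1.
The sequence repeats with period 22.
(336 - 0) mod 22 = 6, so a(336) = a(6) = 2.

2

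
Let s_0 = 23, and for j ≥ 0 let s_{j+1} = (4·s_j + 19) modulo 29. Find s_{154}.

Computing terms: s_0 = 23; s_1 = 24; s_2 = 28; s_3 = 15; s_4 = 21; s_5 = 16; s_6 = 25; s_7 = 3; s_8 = 2; s_9 = 27; s_{10} = 11; s_{11} = 5; s_{12} = 10; s_{13} = 1; s_{14} = 23.
Since s_{14} = s_0 = 23, the sequence is periodic with period 14.
(154 - 0) mod 14 = 0, so s_{154} = s_0 = 23.

23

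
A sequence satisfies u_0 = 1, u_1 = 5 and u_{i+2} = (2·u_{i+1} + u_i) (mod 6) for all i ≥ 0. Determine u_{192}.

1

Computing terms: u_0 = 1, u_1 = 5, u_2 = 5, u_3 = 3, u_4 = 5, u_5 = 1, u_6 = 1, u_7 = 3, u_8 = 1, u_9 = 5.
The sequence repeats with period 8.
So u_{192} = u_{0 + ((192-0) mod 8)} = u_0 = 1.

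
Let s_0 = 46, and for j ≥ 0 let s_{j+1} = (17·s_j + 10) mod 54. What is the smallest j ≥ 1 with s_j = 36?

1

We have s_0 = 46,  s_1 = 36,  s_2 = 28,  s_3 = 0,  s_4 = 10,  s_5 = 18,  s_6 = 46.
Since s_6 = s_0 = 46, the sequence is periodic with period 6.
The value 36 first appears (with j ≥ 1) at s_1.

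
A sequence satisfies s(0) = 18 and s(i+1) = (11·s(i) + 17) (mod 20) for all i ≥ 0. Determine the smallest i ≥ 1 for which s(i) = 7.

7

s(0) = 18,  s(1) = 15,  s(2) = 2,  s(3) = 19,  s(4) = 6,  s(5) = 3,  s(6) = 10,  s(7) = 7,  s(8) = 14,  s(9) = 11,  s(10) = 18.
Since s(10) = s(0) = 18, the sequence is periodic with period 10.
The value 7 first appears (with i ≥ 1) at s(7).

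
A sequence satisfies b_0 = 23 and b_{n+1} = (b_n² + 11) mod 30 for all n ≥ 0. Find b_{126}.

17

b_0 = 23,  b_1 = 0,  b_2 = 11,  b_3 = 12,  b_4 = 5,  b_5 = 6,  b_6 = 17,  b_7 = 0.
Since b_7 = b_1 = 0, the sequence is eventually periodic: after a pre-period of length 1 it cycles with period 6.
For n ≥ 1, b_n depends only on (n - 1) mod 6. (126 - 1) mod 6 = 5, so b_{126} = b_6 = 17.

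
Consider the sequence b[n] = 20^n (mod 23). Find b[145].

14

b[0] = 1; b[1] = 20; b[2] = 9; b[3] = 19; b[4] = 12; b[5] = 10; b[6] = 16; b[7] = 21; b[8] = 6; b[9] = 5; b[10] = 8; b[11] = 22; b[12] = 3; b[13] = 14; b[14] = 4; b[15] = 11; b[16] = 13; b[17] = 7; b[18] = 2; b[19] = 17; b[20] = 18; b[21] = 15; b[22] = 1.
The sequence repeats with period 22.
(145 - 0) mod 22 = 13, so b[145] = b[13] = 14.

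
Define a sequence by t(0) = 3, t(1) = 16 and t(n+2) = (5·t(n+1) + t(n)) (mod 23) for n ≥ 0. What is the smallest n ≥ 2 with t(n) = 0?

Computing terms: t(0) = 3, t(1) = 16, t(2) = 14, t(3) = 17, t(4) = 7, t(5) = 6, t(6) = 14, t(7) = 7, t(8) = 3, t(9) = 22, t(10) = 21, t(11) = 12, t(12) = 12, t(13) = 3, t(14) = 4, t(15) = 0, t(16) = 4, t(17) = 20, t(18) = 12, t(19) = 11, t(20) = 21, t(21) = 1, t(22) = 3, t(23) = 16.
The sequence repeats with period 22.
The value 0 first appears (with n ≥ 2) at t(15).

15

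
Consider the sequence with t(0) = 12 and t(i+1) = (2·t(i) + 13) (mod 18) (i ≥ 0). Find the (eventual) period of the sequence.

t(0) = 12, t(1) = 1, t(2) = 15, t(3) = 7, t(4) = 9, t(5) = 13, t(6) = 3, t(7) = 1.
Since t(7) = t(1) = 1, the sequence is eventually periodic: after a pre-period of length 1 it cycles with period 6.

6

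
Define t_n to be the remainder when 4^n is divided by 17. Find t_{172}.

1

We have t_1 = 4; t_2 = 16; t_3 = 13; t_4 = 1; t_5 = 4.
Since t_5 = t_1 = 4, the sequence is periodic with period 4.
So t_{172} = t_{1 + ((172-1) mod 4)} = t_4 = 1.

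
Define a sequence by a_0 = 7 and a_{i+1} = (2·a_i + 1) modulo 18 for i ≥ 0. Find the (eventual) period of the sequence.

a_0 = 7; a_1 = 15; a_2 = 13; a_3 = 9; a_4 = 1; a_5 = 3; a_6 = 7.
The sequence repeats with period 6.

6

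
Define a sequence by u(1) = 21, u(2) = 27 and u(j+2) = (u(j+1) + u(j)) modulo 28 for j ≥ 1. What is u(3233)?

Computing terms: u(1) = 21,  u(2) = 27,  u(3) = 20,  u(4) = 19,  u(5) = 11,  u(6) = 2,  u(7) = 13,  u(8) = 15,  u(9) = 0,  u(10) = 15,  u(11) = 15,  u(12) = 2,  u(13) = 17,  u(14) = 19,  u(15) = 8,  u(16) = 27,  u(17) = 7,  u(18) = 6,  u(19) = 13,  u(20) = 19,  u(21) = 4,  u(22) = 23,  u(23) = 27,  u(24) = 22,  u(25) = 21,  u(26) = 15,  u(27) = 8,  u(28) = 23,  u(29) = 3,  u(30) = 26,  u(31) = 1,  u(32) = 27,  u(33) = 0,  u(34) = 27,  u(35) = 27,  u(36) = 26,  u(37) = 25,  u(38) = 23,  u(39) = 20,  u(40) = 15,  u(41) = 7,  u(42) = 22,  u(43) = 1,  u(44) = 23,  u(45) = 24,  u(46) = 19,  u(47) = 15,  u(48) = 6,  u(49) = 21,  u(50) = 27.
The sequence repeats with period 48.
(3233 - 1) mod 48 = 16, so u(3233) = u(17) = 7.

7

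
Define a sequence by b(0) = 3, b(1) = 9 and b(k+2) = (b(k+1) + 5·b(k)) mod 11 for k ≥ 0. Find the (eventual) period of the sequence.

We have b(0) = 3, b(1) = 9, b(2) = 2, b(3) = 3, b(4) = 2, b(5) = 6, b(6) = 5, b(7) = 2, b(8) = 5, b(9) = 4, b(10) = 7, b(11) = 5, b(12) = 7, b(13) = 10, b(14) = 1, b(15) = 7, b(16) = 1, b(17) = 3, b(18) = 8, b(19) = 1, b(20) = 8, b(21) = 2, b(22) = 9, b(23) = 8, b(24) = 9, b(25) = 5, b(26) = 6, b(27) = 9, b(28) = 6, b(29) = 7, b(30) = 4, b(31) = 6, b(32) = 4, b(33) = 1, b(34) = 10, b(35) = 4, b(36) = 10, b(37) = 8, b(38) = 3, b(39) = 10, b(40) = 3, b(41) = 9.
Since (b(40), b(41)) = (b(0), b(1)) = (3, 9) (two consecutive terms determine the rest), the sequence is periodic with period 40.

40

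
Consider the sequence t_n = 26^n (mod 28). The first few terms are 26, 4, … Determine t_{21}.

20

Computing terms: t_1 = 26,  t_2 = 4,  t_3 = 20,  t_4 = 16,  t_5 = 24,  t_6 = 8,  t_7 = 12,  t_8 = 4.
Since t_8 = t_2 = 4, the sequence is eventually periodic: after a pre-period of length 1 it cycles with period 6.
For n ≥ 2, t_n depends only on (n - 2) mod 6. (21 - 2) mod 6 = 1, so t_{21} = t_3 = 20.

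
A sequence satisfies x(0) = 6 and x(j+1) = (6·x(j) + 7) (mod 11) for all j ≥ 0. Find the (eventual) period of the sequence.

Listing terms: x(0) = 6,  x(1) = 10,  x(2) = 1,  x(3) = 2,  x(4) = 8,  x(5) = 0,  x(6) = 7,  x(7) = 5,  x(8) = 4,  x(9) = 9,  x(10) = 6.
Since x(10) = x(0) = 6, the sequence is periodic with period 10.

10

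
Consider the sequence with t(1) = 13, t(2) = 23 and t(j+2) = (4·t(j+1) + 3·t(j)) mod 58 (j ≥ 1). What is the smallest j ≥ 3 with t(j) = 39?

Computing terms: t(1) = 13,  t(2) = 23,  t(3) = 15,  t(4) = 13,  t(5) = 39,  t(6) = 21,  t(7) = 27,  t(8) = 55,  t(9) = 11,  t(10) = 35,  t(11) = 57,  t(12) = 43,  t(13) = 53,  t(14) = 51,  t(15) = 15,  t(16) = 39,  t(17) = 27,  t(18) = 51,  t(19) = 53,  t(20) = 17,  t(21) = 53,  t(22) = 31,  t(23) = 51,  t(24) = 7,  t(25) = 7,  t(26) = 49,  t(27) = 43,  t(28) = 29,  t(29) = 13,  t(30) = 23.
Since (t(29), t(30)) = (t(1), t(2)) = (13, 23) (two consecutive terms determine the rest), the sequence is periodic with period 28.
The value 39 first appears (with j ≥ 3) at t(5).

5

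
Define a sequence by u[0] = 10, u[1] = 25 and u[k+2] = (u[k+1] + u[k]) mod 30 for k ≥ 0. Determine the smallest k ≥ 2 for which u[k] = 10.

6

We have u[0] = 10,  u[1] = 25,  u[2] = 5,  u[3] = 0,  u[4] = 5,  u[5] = 5,  u[6] = 10,  u[7] = 15,  u[8] = 25,  u[9] = 10,  u[10] = 5,  u[11] = 15,  u[12] = 20,  u[13] = 5,  u[14] = 25,  u[15] = 0,  u[16] = 25,  u[17] = 25,  u[18] = 20,  u[19] = 15,  u[20] = 5,  u[21] = 20,  u[22] = 25,  u[23] = 15,  u[24] = 10,  u[25] = 25.
The sequence repeats with period 24.
The value 10 first appears (with k ≥ 2) at u[6].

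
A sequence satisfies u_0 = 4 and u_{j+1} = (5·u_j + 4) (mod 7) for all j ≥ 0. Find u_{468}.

We have u_0 = 4,  u_1 = 3,  u_2 = 5,  u_3 = 1,  u_4 = 2,  u_5 = 0,  u_6 = 4.
The sequence repeats with period 6.
(468 - 0) mod 6 = 0, so u_{468} = u_0 = 4.

4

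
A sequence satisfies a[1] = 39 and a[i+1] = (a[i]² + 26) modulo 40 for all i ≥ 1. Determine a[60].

We have a[1] = 39, a[2] = 27, a[3] = 35, a[4] = 11, a[5] = 27.
Since a[5] = a[2] = 27, the sequence is eventually periodic: after a pre-period of length 1 it cycles with period 3.
For i ≥ 2, a[i] depends only on (i - 2) mod 3. (60 - 2) mod 3 = 1, so a[60] = a[3] = 35.

35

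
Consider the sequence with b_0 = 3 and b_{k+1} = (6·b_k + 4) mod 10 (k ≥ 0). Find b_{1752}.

6

Computing terms: b_0 = 3, b_1 = 2, b_2 = 6, b_3 = 0, b_4 = 4, b_5 = 8, b_6 = 2.
Since b_6 = b_1 = 2, the sequence is eventually periodic: after a pre-period of length 1 it cycles with period 5.
For k ≥ 1, b_k depends only on (k - 1) mod 5. (1752 - 1) mod 5 = 1, so b_{1752} = b_2 = 6.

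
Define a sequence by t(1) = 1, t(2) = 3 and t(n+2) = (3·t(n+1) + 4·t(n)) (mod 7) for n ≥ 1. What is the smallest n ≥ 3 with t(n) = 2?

Listing terms: t(1) = 1, t(2) = 3, t(3) = 6, t(4) = 2, t(5) = 2, t(6) = 0, t(7) = 1, t(8) = 3.
The sequence repeats with period 6.
The value 2 first appears (with n ≥ 3) at t(4).

4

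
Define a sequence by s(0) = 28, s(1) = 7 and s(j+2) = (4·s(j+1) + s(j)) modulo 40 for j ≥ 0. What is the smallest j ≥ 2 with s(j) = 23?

11

Listing terms: s(0) = 28; s(1) = 7; s(2) = 16; s(3) = 31; s(4) = 20; s(5) = 31; s(6) = 24; s(7) = 7; s(8) = 12; s(9) = 15; s(10) = 32; s(11) = 23; s(12) = 4; s(13) = 39; s(14) = 0; s(15) = 39; s(16) = 36; s(17) = 23; s(18) = 8; s(19) = 15; s(20) = 28; s(21) = 7.
Since (s(20), s(21)) = (s(0), s(1)) = (28, 7) (two consecutive terms determine the rest), the sequence is periodic with period 20.
The value 23 first appears (with j ≥ 2) at s(11).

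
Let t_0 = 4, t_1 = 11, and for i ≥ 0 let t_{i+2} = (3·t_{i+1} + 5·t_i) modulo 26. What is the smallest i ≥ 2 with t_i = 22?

6

Listing terms: t_0 = 4, t_1 = 11, t_2 = 1, t_3 = 6, t_4 = 23, t_5 = 21, t_6 = 22, t_7 = 15, t_8 = 25, t_9 = 20, t_{10} = 3, t_{11} = 5, t_{12} = 4, t_{13} = 11.
The sequence repeats with period 12.
The value 22 first appears (with i ≥ 2) at t_6.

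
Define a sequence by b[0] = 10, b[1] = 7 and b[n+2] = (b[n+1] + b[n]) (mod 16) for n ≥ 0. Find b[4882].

b[0] = 10, b[1] = 7, b[2] = 1, b[3] = 8, b[4] = 9, b[5] = 1, b[6] = 10, b[7] = 11, b[8] = 5, b[9] = 0, b[10] = 5, b[11] = 5, b[12] = 10, b[13] = 15, b[14] = 9, b[15] = 8, b[16] = 1, b[17] = 9, b[18] = 10, b[19] = 3, b[20] = 13, b[21] = 0, b[22] = 13, b[23] = 13, b[24] = 10, b[25] = 7.
The sequence repeats with period 24.
So b[4882] = b[0 + ((4882-0) mod 24)] = b[10] = 5.

5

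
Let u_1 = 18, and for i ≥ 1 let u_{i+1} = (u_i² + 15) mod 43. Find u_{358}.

We have u_1 = 18; u_2 = 38; u_3 = 40; u_4 = 24; u_5 = 32; u_6 = 7; u_7 = 21; u_8 = 26; u_9 = 3; u_{10} = 24.
Since u_{10} = u_4 = 24, the sequence is eventually periodic: after a pre-period of length 3 it cycles with period 6.
For i ≥ 4, u_i depends only on (i - 4) mod 6. (358 - 4) mod 6 = 0, so u_{358} = u_4 = 24.

24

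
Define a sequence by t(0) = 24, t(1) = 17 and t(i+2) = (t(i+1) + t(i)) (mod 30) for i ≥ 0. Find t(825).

Computing terms: t(0) = 24; t(1) = 17; t(2) = 11; t(3) = 28; t(4) = 9; t(5) = 7; t(6) = 16; t(7) = 23; t(8) = 9; t(9) = 2; t(10) = 11; t(11) = 13; t(12) = 24; t(13) = 7; t(14) = 1; t(15) = 8; t(16) = 9; t(17) = 17; t(18) = 26; t(19) = 13; t(20) = 9; t(21) = 22; t(22) = 1; t(23) = 23; t(24) = 24; t(25) = 17.
Since (t(24), t(25)) = (t(0), t(1)) = (24, 17) (two consecutive terms determine the rest), the sequence is periodic with period 24.
So t(825) = t(0 + ((825-0) mod 24)) = t(9) = 2.

2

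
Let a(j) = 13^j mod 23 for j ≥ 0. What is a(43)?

a(0) = 1, a(1) = 13, a(2) = 8, a(3) = 12, a(4) = 18, a(5) = 4, a(6) = 6, a(7) = 9, a(8) = 2, a(9) = 3, a(10) = 16, a(11) = 1.
The sequence repeats with period 11.
So a(43) = a(0 + ((43-0) mod 11)) = a(10) = 16.

16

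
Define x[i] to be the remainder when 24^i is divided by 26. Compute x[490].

10

Listing terms: x[0] = 1; x[1] = 24; x[2] = 4; x[3] = 18; x[4] = 16; x[5] = 20; x[6] = 12; x[7] = 2; x[8] = 22; x[9] = 8; x[10] = 10; x[11] = 6; x[12] = 14; x[13] = 24.
Since x[13] = x[1] = 24, the sequence is eventually periodic: after a pre-period of length 1 it cycles with period 12.
For i ≥ 1, x[i] depends only on (i - 1) mod 12. (490 - 1) mod 12 = 9, so x[490] = x[10] = 10.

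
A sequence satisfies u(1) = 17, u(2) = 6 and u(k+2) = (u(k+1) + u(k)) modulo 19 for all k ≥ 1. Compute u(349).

u(1) = 17, u(2) = 6, u(3) = 4, u(4) = 10, u(5) = 14, u(6) = 5, u(7) = 0, u(8) = 5, u(9) = 5, u(10) = 10, u(11) = 15, u(12) = 6, u(13) = 2, u(14) = 8, u(15) = 10, u(16) = 18, u(17) = 9, u(18) = 8, u(19) = 17, u(20) = 6.
The sequence repeats with period 18.
(349 - 1) mod 18 = 6, so u(349) = u(7) = 0.

0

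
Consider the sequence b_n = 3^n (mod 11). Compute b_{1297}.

9

Listing terms: b_1 = 3,  b_2 = 9,  b_3 = 5,  b_4 = 4,  b_5 = 1,  b_6 = 3.
Since b_6 = b_1 = 3, the sequence is periodic with period 5.
So b_{1297} = b_{1 + ((1297-1) mod 5)} = b_2 = 9.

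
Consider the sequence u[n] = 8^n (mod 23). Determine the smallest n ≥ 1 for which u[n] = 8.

1

Computing terms: u[0] = 1,  u[1] = 8,  u[2] = 18,  u[3] = 6,  u[4] = 2,  u[5] = 16,  u[6] = 13,  u[7] = 12,  u[8] = 4,  u[9] = 9,  u[10] = 3,  u[11] = 1.
Since u[11] = u[0] = 1, the sequence is periodic with period 11.
The value 8 first appears (with n ≥ 1) at u[1].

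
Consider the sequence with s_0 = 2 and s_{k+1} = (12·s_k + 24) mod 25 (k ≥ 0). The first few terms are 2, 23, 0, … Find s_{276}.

17

We have s_0 = 2, s_1 = 23, s_2 = 0, s_3 = 24, s_4 = 12, s_5 = 18, s_6 = 15, s_7 = 4, s_8 = 22, s_9 = 13, s_{10} = 5, s_{11} = 9, s_{12} = 7, s_{13} = 8, s_{14} = 20, s_{15} = 14, s_{16} = 17, s_{17} = 3, s_{18} = 10, s_{19} = 19, s_{20} = 2.
The sequence repeats with period 20.
So s_{276} = s_{0 + ((276-0) mod 20)} = s_{16} = 17.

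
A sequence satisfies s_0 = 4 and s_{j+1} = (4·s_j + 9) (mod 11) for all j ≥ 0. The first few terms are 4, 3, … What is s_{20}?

We have s_0 = 4; s_1 = 3; s_2 = 10; s_3 = 5; s_4 = 7; s_5 = 4.
The sequence repeats with period 5.
So s_{20} = s_{0 + ((20-0) mod 5)} = s_0 = 4.

4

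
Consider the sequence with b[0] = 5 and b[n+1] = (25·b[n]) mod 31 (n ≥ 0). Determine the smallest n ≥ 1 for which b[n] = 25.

b[0] = 5, b[1] = 1, b[2] = 25, b[3] = 5.
Since b[3] = b[0] = 5, the sequence is periodic with period 3.
The value 25 first appears (with n ≥ 1) at b[2].

2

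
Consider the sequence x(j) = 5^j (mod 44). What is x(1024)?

9

We have x(1) = 5, x(2) = 25, x(3) = 37, x(4) = 9, x(5) = 1, x(6) = 5.
Since x(6) = x(1) = 5, the sequence is periodic with period 5.
(1024 - 1) mod 5 = 3, so x(1024) = x(4) = 9.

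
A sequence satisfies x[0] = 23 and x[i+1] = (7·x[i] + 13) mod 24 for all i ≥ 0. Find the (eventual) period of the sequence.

Listing terms: x[0] = 23,  x[1] = 6,  x[2] = 7,  x[3] = 14,  x[4] = 15,  x[5] = 22,  x[6] = 23.
The sequence repeats with period 6.

6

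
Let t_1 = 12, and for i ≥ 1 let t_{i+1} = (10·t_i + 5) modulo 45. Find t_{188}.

t_1 = 12; t_2 = 35; t_3 = 40; t_4 = 0; t_5 = 5; t_6 = 10; t_7 = 15; t_8 = 20; t_9 = 25; t_{10} = 30; t_{11} = 35.
Since t_{11} = t_2 = 35, the sequence is eventually periodic: after a pre-period of length 1 it cycles with period 9.
For i ≥ 2, t_i depends only on (i - 2) mod 9. (188 - 2) mod 9 = 6, so t_{188} = t_8 = 20.

20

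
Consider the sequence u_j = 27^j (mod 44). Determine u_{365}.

u_1 = 27, u_2 = 25, u_3 = 15, u_4 = 9, u_5 = 23, u_6 = 5, u_7 = 3, u_8 = 37, u_9 = 31, u_{10} = 1, u_{11} = 27.
The sequence repeats with period 10.
So u_{365} = u_{1 + ((365-1) mod 10)} = u_5 = 23.

23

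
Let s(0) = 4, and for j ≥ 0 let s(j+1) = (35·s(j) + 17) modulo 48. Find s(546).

s(0) = 4; s(1) = 13; s(2) = 40; s(3) = 25; s(4) = 28; s(5) = 37; s(6) = 16; s(7) = 1; s(8) = 4.
The sequence repeats with period 8.
So s(546) = s(0 + ((546-0) mod 8)) = s(2) = 40.

40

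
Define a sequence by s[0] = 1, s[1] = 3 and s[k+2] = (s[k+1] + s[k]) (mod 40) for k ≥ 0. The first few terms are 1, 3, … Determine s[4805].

18

Computing terms: s[0] = 1,  s[1] = 3,  s[2] = 4,  s[3] = 7,  s[4] = 11,  s[5] = 18,  s[6] = 29,  s[7] = 7,  s[8] = 36,  s[9] = 3,  s[10] = 39,  s[11] = 2,  s[12] = 1,  s[13] = 3.
The sequence repeats with period 12.
(4805 - 0) mod 12 = 5, so s[4805] = s[5] = 18.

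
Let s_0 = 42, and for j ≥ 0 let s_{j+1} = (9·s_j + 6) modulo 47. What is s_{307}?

Computing terms: s_0 = 42, s_1 = 8, s_2 = 31, s_3 = 3, s_4 = 33, s_5 = 21, s_6 = 7, s_7 = 22, s_8 = 16, s_9 = 9, s_{10} = 40, s_{11} = 37, s_{12} = 10, s_{13} = 2, s_{14} = 24, s_{15} = 34, s_{16} = 30, s_{17} = 41, s_{18} = 46, s_{19} = 44, s_{20} = 26, s_{21} = 5, s_{22} = 4, s_{23} = 42.
Since s_{23} = s_0 = 42, the sequence is periodic with period 23.
(307 - 0) mod 23 = 8, so s_{307} = s_8 = 16.

16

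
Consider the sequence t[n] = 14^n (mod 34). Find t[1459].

Listing terms: t[1] = 14,  t[2] = 26,  t[3] = 24,  t[4] = 30,  t[5] = 12,  t[6] = 32,  t[7] = 6,  t[8] = 16,  t[9] = 20,  t[10] = 8,  t[11] = 10,  t[12] = 4,  t[13] = 22,  t[14] = 2,  t[15] = 28,  t[16] = 18,  t[17] = 14.
The sequence repeats with period 16.
(1459 - 1) mod 16 = 2, so t[1459] = t[3] = 24.

24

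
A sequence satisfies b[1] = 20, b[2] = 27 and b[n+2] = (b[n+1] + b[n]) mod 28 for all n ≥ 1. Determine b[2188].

10

Listing terms: b[1] = 20, b[2] = 27, b[3] = 19, b[4] = 18, b[5] = 9, b[6] = 27, b[7] = 8, b[8] = 7, b[9] = 15, b[10] = 22, b[11] = 9, b[12] = 3, b[13] = 12, b[14] = 15, b[15] = 27, b[16] = 14, b[17] = 13, b[18] = 27, b[19] = 12, b[20] = 11, b[21] = 23, b[22] = 6, b[23] = 1, b[24] = 7, b[25] = 8, b[26] = 15, b[27] = 23, b[28] = 10, b[29] = 5, b[30] = 15, b[31] = 20, b[32] = 7, b[33] = 27, b[34] = 6, b[35] = 5, b[36] = 11, b[37] = 16, b[38] = 27, b[39] = 15, b[40] = 14, b[41] = 1, b[42] = 15, b[43] = 16, b[44] = 3, b[45] = 19, b[46] = 22, b[47] = 13, b[48] = 7, b[49] = 20, b[50] = 27.
The sequence repeats with period 48.
So b[2188] = b[1 + ((2188-1) mod 48)] = b[28] = 10.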